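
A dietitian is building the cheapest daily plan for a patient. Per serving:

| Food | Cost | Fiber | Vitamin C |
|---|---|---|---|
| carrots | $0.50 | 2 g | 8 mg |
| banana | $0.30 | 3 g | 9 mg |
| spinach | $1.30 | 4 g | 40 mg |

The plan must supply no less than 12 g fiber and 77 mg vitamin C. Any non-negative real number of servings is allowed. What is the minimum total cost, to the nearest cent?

An LP optimum is at a vertex; with two nutrient constraints at most two foods are used. Check each candidate.
carrots only: max(12/2, 77/8) = 9.625 servings → $4.81.
banana only: max(12/3, 77/9) = 8.556 servings → $2.57.
spinach only: max(12/4, 77/40) = 3 servings → $3.90.
carrots + banana: the both-tight solution has a negative serving — not a feasible corner.
carrots + spinach with both tight: 3.583 servings and 1.208 servings → $3.36.
banana + spinach with both tight: 2.048 servings and 1.464 servings → $2.52.
So the least-cost plan costs $2.52.

$2.52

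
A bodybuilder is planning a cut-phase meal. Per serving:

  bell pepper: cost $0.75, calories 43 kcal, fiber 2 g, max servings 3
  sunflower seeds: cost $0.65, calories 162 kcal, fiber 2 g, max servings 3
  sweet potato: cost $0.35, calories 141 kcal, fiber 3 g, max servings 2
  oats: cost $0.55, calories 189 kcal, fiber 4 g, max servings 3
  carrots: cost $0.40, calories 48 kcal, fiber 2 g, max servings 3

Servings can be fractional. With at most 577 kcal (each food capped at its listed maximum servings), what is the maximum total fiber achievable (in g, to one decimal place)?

18.5 g

Fiber per kcal: bell pepper 0.04651, carrots 0.04167, sweet potato 0.02128, oats 0.02116, sunflower seeds 0.01235.
Take 3 servings of bell pepper: uses 129 kcal, +6.0 g fiber (running total 6.0 g).
Take 3 servings of carrots: uses 144 kcal, +6.0 g fiber (running total 12.0 g).
Take 2 servings of sweet potato: uses 282 kcal, +6.0 g fiber (running total 18.0 g).
Take 0.1164 servings of oats: uses 22 kcal, +0.5 g fiber (running total 18.5 g).
Greedy by best ratio exhausts the calories allowance optimally: 18.5 g.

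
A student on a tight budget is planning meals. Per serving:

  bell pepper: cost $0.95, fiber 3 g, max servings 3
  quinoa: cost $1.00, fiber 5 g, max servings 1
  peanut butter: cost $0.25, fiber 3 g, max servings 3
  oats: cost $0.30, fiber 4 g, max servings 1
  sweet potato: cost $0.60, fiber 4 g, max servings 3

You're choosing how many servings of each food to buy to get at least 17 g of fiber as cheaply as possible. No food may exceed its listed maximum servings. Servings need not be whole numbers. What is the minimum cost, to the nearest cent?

Cost per g of fiber: oats $0.0750, peanut butter $0.0833, sweet potato $0.1500, quinoa $0.2000, bell pepper $0.3167.
Take 1 serving of oats: +4.0 g fiber for $0.30 (total $0.30, still need 13.0 g).
Take 3 servings of peanut butter: +9.0 g fiber for $0.75 (total $1.05, still need 4.0 g).
Take 1 serving of sweet potato: +4.0 g fiber for $0.60 (total $1.65, still need 0.0 g).
Filling from the cheapest source first is optimal under one linear minimum: $1.65.

$1.65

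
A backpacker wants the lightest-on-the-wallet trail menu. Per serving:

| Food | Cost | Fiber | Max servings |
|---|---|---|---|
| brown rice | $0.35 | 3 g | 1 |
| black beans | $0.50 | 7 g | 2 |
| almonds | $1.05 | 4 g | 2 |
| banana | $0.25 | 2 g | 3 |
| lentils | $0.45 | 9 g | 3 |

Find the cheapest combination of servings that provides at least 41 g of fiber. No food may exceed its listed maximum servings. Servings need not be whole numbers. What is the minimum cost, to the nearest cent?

$2.35

Cost per g of fiber: lentils $0.0500, black beans $0.0714, brown rice $0.1167, banana $0.1250, almonds $0.2625.
Take 3 servings of lentils: +27.0 g fiber for $1.35 (total $1.35, still need 14.0 g).
Take 2 servings of black beans: +14.0 g fiber for $1.00 (total $2.35, still need 0.0 g).
Greedy by cheapest-per-g is optimal for a single linear constraint, so the minimum cost is $2.35.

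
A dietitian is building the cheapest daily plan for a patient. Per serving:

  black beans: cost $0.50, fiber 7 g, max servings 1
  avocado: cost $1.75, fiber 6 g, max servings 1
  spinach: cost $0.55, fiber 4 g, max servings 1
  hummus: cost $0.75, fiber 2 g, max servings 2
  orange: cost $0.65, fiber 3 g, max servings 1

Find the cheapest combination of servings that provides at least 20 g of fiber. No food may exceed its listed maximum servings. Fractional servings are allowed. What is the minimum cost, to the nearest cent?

$3.45

Cost per g of fiber: black beans $0.0714, spinach $0.1375, orange $0.2167, avocado $0.2917, hummus $0.3750.
Take 1 serving of black beans: +7.0 g fiber for $0.50 (total $0.50, still need 13.0 g).
Take 1 serving of spinach: +4.0 g fiber for $0.55 (total $1.05, still need 9.0 g).
Take 1 serving of orange: +3.0 g fiber for $0.65 (total $1.70, still need 6.0 g).
Take 1 serving of avocado: +6.0 g fiber for $1.75 (total $3.45, still need 0.0 g).
Filling from the cheapest source first is optimal under one linear minimum: $3.45.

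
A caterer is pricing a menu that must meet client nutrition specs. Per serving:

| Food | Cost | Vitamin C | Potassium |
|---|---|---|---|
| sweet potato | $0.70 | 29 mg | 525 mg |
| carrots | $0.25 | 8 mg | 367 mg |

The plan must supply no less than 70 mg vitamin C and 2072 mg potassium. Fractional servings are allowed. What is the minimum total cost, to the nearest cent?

$1.90

This is a tiny linear program; its minimum lies at a vertex of the feasible set. List the vertices and price them.
sweet potato only: max(70/29, 2072/525) = 3.947 servings → $2.76.
carrots only: max(70/8, 2072/367) = 8.75 servings → $2.19.
sweet potato + carrots with both tight: 1.415 servings and 3.622 servings → $1.90.
The minimum over all feasible corners is $1.90.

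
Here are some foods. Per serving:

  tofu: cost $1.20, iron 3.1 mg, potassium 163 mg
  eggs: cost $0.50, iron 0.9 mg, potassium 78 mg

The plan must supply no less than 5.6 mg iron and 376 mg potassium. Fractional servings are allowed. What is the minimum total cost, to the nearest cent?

The cheapest plan sits at a corner of the feasible region — with two constraints it uses at most two foods.
tofu only: max(5.6/3.1, 376/163) = 2.307 servings → $2.77.
eggs only: max(5.6/0.9, 376/78) = 6.222 servings → $3.11.
tofu + eggs with both tight: 1.035 servings and 2.658 servings → $2.57.
The minimum over all feasible corners is $2.57.

$2.57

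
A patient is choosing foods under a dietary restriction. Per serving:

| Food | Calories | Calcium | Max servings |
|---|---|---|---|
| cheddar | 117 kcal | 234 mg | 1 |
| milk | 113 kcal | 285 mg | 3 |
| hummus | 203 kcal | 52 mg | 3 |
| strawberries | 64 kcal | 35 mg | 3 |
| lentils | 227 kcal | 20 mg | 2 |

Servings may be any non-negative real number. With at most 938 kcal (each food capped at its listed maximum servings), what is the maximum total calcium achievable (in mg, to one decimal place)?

Calcium per kcal: milk 2.522, cheddar 2, strawberries 0.5469, hummus 0.2562, lentils 0.08811.
Take 3 servings of milk: uses 339 kcal, +855.0 mg calcium (running total 855.0 mg).
Take 1 serving of cheddar: uses 117 kcal, +234.0 mg calcium (running total 1089.0 mg).
Take 3 servings of strawberries: uses 192 kcal, +105.0 mg calcium (running total 1194.0 mg).
Take 1.429 servings of hummus: uses 290 kcal, +74.3 mg calcium (running total 1268.3 mg).
Filling greedily by calcium-per-kcal is optimal for one linear limit, giving 1268.3 mg.

1268.3 mg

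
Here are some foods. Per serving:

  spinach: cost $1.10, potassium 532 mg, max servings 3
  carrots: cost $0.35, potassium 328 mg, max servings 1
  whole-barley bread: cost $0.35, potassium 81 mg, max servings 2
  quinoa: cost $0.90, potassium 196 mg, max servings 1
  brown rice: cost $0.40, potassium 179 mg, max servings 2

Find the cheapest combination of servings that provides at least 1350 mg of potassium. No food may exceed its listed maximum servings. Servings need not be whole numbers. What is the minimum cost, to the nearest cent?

Cost per mg of potassium: carrots $0.0011, spinach $0.0021, brown rice $0.0022, whole-barley bread $0.0043, quinoa $0.0046.
Take 1 serving of carrots: +328.0 mg potassium for $0.35 (total $0.35, still need 1022.0 mg).
Take 1.921 servings of spinach: +1022.0 mg potassium for $2.11 (total $2.46, still need 0.0 mg).
Greedy by cheapest-per-mg is optimal for a single linear constraint, so the minimum cost is $2.46.

$2.46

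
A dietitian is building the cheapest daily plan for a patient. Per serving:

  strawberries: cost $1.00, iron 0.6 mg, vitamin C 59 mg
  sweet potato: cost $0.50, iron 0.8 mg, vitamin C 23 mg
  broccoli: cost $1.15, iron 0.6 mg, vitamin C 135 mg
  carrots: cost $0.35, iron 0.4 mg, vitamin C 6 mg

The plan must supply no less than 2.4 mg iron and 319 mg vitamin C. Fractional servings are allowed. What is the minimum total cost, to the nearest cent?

$3.15

With two linear requirements the optimum uses one or two foods; enumerate the corners.
strawberries only: max(2.4/0.6, 319/59) = 5.407 servings → $5.41.
sweet potato only: max(2.4/0.8, 319/23) = 13.87 servings → $6.93.
broccoli only: max(2.4/0.6, 319/135) = 4 servings → $4.60.
carrots only: max(2.4/0.4, 319/6) = 53.17 servings → $18.61.
strawberries + sweet potato: intersection lies outside the first quadrant.
strawberries + broccoli with both tight: 2.908 servings and 1.092 servings → $4.16.
strawberries + carrots: intersection lies outside the first quadrant.
sweet potato + broccoli with both tight: 1.408 servings and 2.123 servings → $3.15.
sweet potato + carrots with both targets exact would need a negative amount; discard.
broccoli + carrots with both tight: 2.246 servings and 2.631 servings → $3.50.
The minimum over all feasible corners is $3.15.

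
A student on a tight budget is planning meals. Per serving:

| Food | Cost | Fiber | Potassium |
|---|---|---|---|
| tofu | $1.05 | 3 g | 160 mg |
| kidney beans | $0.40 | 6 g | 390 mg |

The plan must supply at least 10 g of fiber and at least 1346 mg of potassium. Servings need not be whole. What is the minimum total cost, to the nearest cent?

$1.38

A basic optimal solution has at most two foods positive. Try each food alone and each pair with both targets met exactly.
tofu only: max(10/3, 1346/160) = 8.412 servings → $8.83.
kidney beans only: max(10/6, 1346/390) = 3.451 servings → $1.38.
tofu + kidney beans with both targets exact would need a negative amount; discard.
Cheapest feasible corner: $1.38.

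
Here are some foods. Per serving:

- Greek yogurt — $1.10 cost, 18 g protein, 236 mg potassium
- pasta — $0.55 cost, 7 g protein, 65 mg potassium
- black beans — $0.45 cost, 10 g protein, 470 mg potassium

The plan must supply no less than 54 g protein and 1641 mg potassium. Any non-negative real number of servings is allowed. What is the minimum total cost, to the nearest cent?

$2.43

With two linear requirements the optimum uses one or two foods; enumerate the corners.
Greek yogurt only: max(54/18, 1641/236) = 6.953 servings → $7.65.
pasta only: max(54/7, 1641/65) = 25.25 servings → $13.89.
black beans only: max(54/10, 1641/470) = 5.4 servings → $2.43.
Greek yogurt + pasta: intersection lies outside the first quadrant.
Greek yogurt + black beans with both tight: 1.47 servings and 2.753 servings → $2.86.
pasta + black beans with both tight: 3.398 servings and 3.022 servings → $3.23.
So the least-cost plan costs $2.43.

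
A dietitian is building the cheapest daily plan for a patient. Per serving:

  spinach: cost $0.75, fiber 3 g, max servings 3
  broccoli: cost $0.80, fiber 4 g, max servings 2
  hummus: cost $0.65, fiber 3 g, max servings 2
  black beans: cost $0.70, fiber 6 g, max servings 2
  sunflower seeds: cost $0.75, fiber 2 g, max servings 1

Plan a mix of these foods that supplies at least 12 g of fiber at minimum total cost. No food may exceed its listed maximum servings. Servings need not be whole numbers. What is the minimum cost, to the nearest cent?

$1.40

Cost per g of fiber: black beans $0.1167, broccoli $0.2000, hummus $0.2167, spinach $0.2500, sunflower seeds $0.3750.
Take 2 servings of black beans: +12.0 g fiber for $1.40 (total $1.40, still need 0.0 g).
Filling from the cheapest source first is optimal under one linear minimum: $1.40.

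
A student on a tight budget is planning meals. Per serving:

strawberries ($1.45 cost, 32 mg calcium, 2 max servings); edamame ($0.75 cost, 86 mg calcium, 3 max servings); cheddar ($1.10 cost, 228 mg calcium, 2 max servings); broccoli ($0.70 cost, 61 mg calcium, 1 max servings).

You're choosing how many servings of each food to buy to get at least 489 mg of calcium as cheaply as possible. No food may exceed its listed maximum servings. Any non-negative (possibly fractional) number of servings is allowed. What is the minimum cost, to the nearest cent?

$2.49

Cost per mg of calcium: cheddar $0.0048, edamame $0.0087, broccoli $0.0115, strawberries $0.0453.
Take 2 servings of cheddar: +456.0 mg calcium for $2.20 (total $2.20, still need 33.0 mg).
Take 0.3837 servings of edamame: +33.0 mg calcium for $0.29 (total $2.49, still need 0.0 mg).
Filling from the cheapest source first is optimal under one linear minimum: $2.49.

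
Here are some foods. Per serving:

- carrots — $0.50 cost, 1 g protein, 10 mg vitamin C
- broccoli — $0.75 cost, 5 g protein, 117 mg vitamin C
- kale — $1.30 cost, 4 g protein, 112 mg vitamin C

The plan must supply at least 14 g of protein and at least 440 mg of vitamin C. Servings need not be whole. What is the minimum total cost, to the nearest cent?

Minimising a linear cost over {protein ≥ 14, vitamin C ≥ 440, servings ≥ 0} — the optimum is at a vertex, using one or two foods.
carrots only: max(14/1, 440/10) = 44 servings → $22.00.
broccoli only: max(14/5, 440/117) = 3.761 servings → $2.82.
kale only: max(14/4, 440/112) = 3.929 servings → $5.11.
carrots + broccoli: the both-tight solution has a negative serving — not a feasible corner.
carrots + kale: intersection lies outside the first quadrant.
broccoli + kale: intersection lies outside the first quadrant.
Cheapest feasible corner: $2.82.

$2.82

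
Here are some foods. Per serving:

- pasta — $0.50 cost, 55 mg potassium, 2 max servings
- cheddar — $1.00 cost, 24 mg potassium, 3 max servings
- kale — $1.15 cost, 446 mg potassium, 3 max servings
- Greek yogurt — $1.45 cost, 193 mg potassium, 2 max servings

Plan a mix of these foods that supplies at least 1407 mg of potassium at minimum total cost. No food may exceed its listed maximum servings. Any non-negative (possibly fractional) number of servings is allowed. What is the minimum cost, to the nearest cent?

Cost per mg of potassium: kale $0.0026, Greek yogurt $0.0075, pasta $0.0091, cheddar $0.0417.
Take 3 servings of kale: +1338.0 mg potassium for $3.45 (total $3.45, still need 69.0 mg).
Take 0.3575 servings of Greek yogurt: +69.0 mg potassium for $0.52 (total $3.97, still need 0.0 mg).
Filling from the cheapest source first is optimal under one linear minimum: $3.97.

$3.97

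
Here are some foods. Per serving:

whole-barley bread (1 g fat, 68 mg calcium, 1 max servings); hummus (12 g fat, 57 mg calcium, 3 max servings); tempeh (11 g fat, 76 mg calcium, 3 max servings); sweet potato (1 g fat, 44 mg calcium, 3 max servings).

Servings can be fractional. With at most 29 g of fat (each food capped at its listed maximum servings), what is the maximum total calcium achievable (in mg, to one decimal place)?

372.7 mg

Calcium per g fat: whole-barley bread 68, sweet potato 44, tempeh 6.909, hummus 4.75.
Take 1 serving of whole-barley bread: uses 1 g fat, +68.0 mg calcium (running total 68.0 mg).
Take 3 servings of sweet potato: uses 3 g fat, +132.0 mg calcium (running total 200.0 mg).
Take 2.273 servings of tempeh: uses 25 g fat, +172.7 mg calcium (running total 372.7 mg).
Filling greedily by calcium-per-g fat is optimal for one linear limit, giving 372.7 mg.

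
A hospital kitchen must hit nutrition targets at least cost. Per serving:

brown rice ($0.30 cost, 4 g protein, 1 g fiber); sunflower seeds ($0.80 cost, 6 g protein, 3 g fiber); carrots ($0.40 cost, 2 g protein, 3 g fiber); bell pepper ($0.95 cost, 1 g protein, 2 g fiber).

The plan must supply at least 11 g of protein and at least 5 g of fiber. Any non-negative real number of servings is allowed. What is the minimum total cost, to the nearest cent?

Two binding constraints pin down two serving amounts, so the optimal mix uses at most two foods. The candidates are each food alone (scaled to the tighter of protein/fiber) and each pair with both constraints tight.
brown rice only: max(11/4, 5/1) = 5 servings → $1.50.
sunflower seeds only: max(11/6, 5/3) = 1.833 servings → $1.47.
carrots only: max(11/2, 5/3) = 5.5 servings → $2.20.
bell pepper only: max(11/1, 5/2) = 11 servings → $10.45.
brown rice + sunflower seeds with both tight: 0.5 servings and 1.5 servings → $1.35.
brown rice + carrots with both tight: 2.3 servings and 0.9 servings → $1.05.
brown rice + bell pepper with both tight: 2.429 servings and 1.286 servings → $1.95.
sunflower seeds + carrots: intersection lies outside the first quadrant.
sunflower seeds + bell pepper with both targets exact would need a negative amount; discard.
carrots + bell pepper with both targets exact would need a negative amount; discard.
So the least-cost plan costs $1.05.

$1.05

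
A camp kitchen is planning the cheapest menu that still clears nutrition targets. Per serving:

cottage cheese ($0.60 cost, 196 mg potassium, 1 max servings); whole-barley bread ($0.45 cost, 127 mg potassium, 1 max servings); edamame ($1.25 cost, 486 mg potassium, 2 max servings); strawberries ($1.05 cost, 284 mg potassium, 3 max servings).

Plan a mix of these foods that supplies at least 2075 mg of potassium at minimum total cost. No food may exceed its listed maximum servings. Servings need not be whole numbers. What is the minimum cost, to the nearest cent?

Cost per mg of potassium: edamame $0.0026, cottage cheese $0.0031, whole-barley bread $0.0035, strawberries $0.0037.
Take 2 servings of edamame: +972.0 mg potassium for $2.50 (total $2.50, still need 1103.0 mg).
Take 1 serving of cottage cheese: +196.0 mg potassium for $0.60 (total $3.10, still need 907.0 mg).
Take 1 serving of whole-barley bread: +127.0 mg potassium for $0.45 (total $3.55, still need 780.0 mg).
Take 2.746 servings of strawberries: +780.0 mg potassium for $2.88 (total $6.43, still need 0.0 mg).
Filling from the cheapest source first is optimal under one linear minimum: $6.43.

$6.43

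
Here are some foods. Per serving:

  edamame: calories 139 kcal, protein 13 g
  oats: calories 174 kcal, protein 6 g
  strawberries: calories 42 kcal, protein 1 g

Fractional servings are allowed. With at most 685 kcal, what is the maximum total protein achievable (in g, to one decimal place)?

64.1 g

Protein per kcal: edamame 0.09353, oats 0.03448, strawberries 0.02381.
With no serving limits, spend the whole calories allowance on edamame: 685 kcal / 139 kcal × 13 g = 64.1 g.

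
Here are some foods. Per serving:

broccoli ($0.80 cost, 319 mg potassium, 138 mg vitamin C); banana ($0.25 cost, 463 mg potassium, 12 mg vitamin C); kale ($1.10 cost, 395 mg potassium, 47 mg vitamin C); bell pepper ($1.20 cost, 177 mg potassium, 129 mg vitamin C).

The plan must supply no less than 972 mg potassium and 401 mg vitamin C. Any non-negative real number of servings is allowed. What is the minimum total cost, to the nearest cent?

$2.34

Two binding constraints pin down two serving amounts, so the optimal mix uses at most two foods. The candidates are each food alone (scaled to the tighter of potassium/vitamin C) and each pair with both constraints tight.
broccoli only: max(972/319, 401/138) = 3.047 servings → $2.44.
banana only: max(972/463, 401/12) = 33.42 servings → $8.35.
kale only: max(972/395, 401/47) = 8.532 servings → $9.39.
bell pepper only: max(972/177, 401/129) = 5.492 servings → $6.59.
broccoli + banana with both tight: 2.897 servings and 0.1035 servings → $2.34.
broccoli + kale with both tight: 2.852 servings and 0.1573 servings → $2.45.
broccoli + bell pepper: the both-tight solution has a negative serving — not a feasible corner.
banana + kale: intersection lies outside the first quadrant.
banana + bell pepper with both tight: 0.9446 servings and 3.021 servings → $3.86.
kale + bell pepper with both tight: 1.276 servings and 2.644 servings → $4.58.
Cheapest feasible corner: $2.34.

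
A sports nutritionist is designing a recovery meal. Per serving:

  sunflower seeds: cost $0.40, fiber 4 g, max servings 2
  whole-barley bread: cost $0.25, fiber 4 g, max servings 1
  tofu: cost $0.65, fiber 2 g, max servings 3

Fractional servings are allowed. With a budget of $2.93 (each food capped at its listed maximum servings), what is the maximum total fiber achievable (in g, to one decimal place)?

Fiber per dollar: whole-barley bread 16, sunflower seeds 10, tofu 3.077.
Take 1 serving of whole-barley bread: spends $0.25, +4.0 g fiber (running total 4.0 g).
Take 2 servings of sunflower seeds: spends $0.80, +8.0 g fiber (running total 12.0 g).
Take 2.892 servings of tofu: spends $1.88, +5.8 g fiber (running total 17.8 g).
Filling greedily by fiber-per-dollar is optimal for one linear limit, giving 17.8 g.

17.8 g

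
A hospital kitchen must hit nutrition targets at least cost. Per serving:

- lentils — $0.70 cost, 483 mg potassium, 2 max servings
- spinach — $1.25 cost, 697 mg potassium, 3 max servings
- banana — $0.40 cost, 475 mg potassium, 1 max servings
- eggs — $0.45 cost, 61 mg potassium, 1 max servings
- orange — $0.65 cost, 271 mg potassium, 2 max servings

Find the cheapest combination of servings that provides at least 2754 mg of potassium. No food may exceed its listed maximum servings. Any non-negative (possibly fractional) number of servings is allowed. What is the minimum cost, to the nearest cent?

Cost per mg of potassium: banana $0.0008, lentils $0.0014, spinach $0.0018, orange $0.0024, eggs $0.0074.
Take 1 serving of banana: +475.0 mg potassium for $0.40 (total $0.40, still need 2279.0 mg).
Take 2 servings of lentils: +966.0 mg potassium for $1.40 (total $1.80, still need 1313.0 mg).
Take 1.884 servings of spinach: +1313.0 mg potassium for $2.35 (total $4.15, still need 0.0 mg).
Greedy by cheapest-per-mg is optimal for a single linear constraint, so the minimum cost is $4.15.

$4.15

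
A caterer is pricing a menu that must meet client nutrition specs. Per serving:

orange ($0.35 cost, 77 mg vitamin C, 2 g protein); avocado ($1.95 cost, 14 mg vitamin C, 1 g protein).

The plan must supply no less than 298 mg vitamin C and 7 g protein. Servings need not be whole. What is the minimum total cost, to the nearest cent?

Compare the cost at each extreme point of the feasible region.
orange only: max(298/77, 7/2) = 3.87 servings → $1.35.
avocado only: max(298/14, 7/1) = 21.29 servings → $41.51.
orange + avocado with both targets exact would need a negative amount; discard.
So the least-cost plan costs $1.35.

$1.35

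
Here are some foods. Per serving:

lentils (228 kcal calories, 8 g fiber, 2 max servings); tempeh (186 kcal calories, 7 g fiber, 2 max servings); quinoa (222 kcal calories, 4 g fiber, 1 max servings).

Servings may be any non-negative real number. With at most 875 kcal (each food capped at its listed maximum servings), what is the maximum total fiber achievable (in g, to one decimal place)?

30.8 g

Fiber per kcal: tempeh 0.03763, lentils 0.03509, quinoa 0.01802.
Take 2 servings of tempeh: uses 372 kcal, +14.0 g fiber (running total 14.0 g).
Take 2 servings of lentils: uses 456 kcal, +16.0 g fiber (running total 30.0 g).
Take 0.2117 servings of quinoa: uses 47 kcal, +0.8 g fiber (running total 30.8 g).
Filling greedily by fiber-per-kcal is optimal for one linear limit, giving 30.8 g.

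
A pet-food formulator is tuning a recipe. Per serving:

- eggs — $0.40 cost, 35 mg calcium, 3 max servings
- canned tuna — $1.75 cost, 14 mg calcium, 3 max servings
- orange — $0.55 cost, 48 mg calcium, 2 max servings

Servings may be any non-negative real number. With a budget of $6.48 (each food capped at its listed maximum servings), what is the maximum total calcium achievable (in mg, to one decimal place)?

234.4 mg

Calcium per dollar: eggs 87.5, orange 87.27, canned tuna 8.
Take 3 servings of eggs: spends $1.20, +105.0 mg calcium (running total 105.0 mg).
Take 2 servings of orange: spends $1.10, +96.0 mg calcium (running total 201.0 mg).
Take 2.389 servings of canned tuna: spends $4.18, +33.4 mg calcium (running total 234.4 mg).
Greedy by best ratio exhausts the cost allowance optimally: 234.4 mg.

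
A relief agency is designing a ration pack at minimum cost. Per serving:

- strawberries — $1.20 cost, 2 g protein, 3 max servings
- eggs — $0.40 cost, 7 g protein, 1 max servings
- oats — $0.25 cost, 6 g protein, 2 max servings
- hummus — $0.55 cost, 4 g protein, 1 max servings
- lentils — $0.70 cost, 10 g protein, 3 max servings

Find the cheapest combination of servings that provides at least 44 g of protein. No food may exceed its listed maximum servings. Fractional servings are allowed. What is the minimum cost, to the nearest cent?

$2.65

Cost per g of protein: oats $0.0417, eggs $0.0571, lentils $0.0700, hummus $0.1375, strawberries $0.6000.
Take 2 servings of oats: +12.0 g protein for $0.50 (total $0.50, still need 32.0 g).
Take 1 serving of eggs: +7.0 g protein for $0.40 (total $0.90, still need 25.0 g).
Take 2.5 servings of lentils: +25.0 g protein for $1.75 (total $2.65, still need 0.0 g).
Greedy by cheapest-per-g is optimal for a single linear constraint, so the minimum cost is $2.65.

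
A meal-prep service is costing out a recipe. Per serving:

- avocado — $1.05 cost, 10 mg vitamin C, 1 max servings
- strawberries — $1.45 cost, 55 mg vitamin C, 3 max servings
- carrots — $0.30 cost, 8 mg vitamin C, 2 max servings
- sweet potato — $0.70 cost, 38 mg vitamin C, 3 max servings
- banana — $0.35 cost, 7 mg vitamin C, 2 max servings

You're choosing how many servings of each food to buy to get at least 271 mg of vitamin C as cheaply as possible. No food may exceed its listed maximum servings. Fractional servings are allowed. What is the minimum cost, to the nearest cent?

Cost per mg of vitamin C: sweet potato $0.0184, strawberries $0.0264, carrots $0.0375, banana $0.0500, avocado $0.1050.
Take 3 servings of sweet potato: +114.0 mg vitamin C for $2.10 (total $2.10, still need 157.0 mg).
Take 2.855 servings of strawberries: +157.0 mg vitamin C for $4.14 (total $6.24, still need 0.0 mg).
Greedy by cheapest-per-mg is optimal for a single linear constraint, so the minimum cost is $6.24.

$6.24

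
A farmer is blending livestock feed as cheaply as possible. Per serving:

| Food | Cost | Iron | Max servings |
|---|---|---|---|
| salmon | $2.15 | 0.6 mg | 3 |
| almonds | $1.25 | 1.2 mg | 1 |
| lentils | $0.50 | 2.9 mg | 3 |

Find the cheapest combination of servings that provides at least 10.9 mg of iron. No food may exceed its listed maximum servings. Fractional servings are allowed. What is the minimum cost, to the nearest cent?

Cost per mg of iron: lentils $0.1724, almonds $1.0417, salmon $3.5833.
Take 3 servings of lentils: +8.7 mg iron for $1.50 (total $1.50, still need 2.2 mg).
Take 1 serving of almonds: +1.2 mg iron for $1.25 (total $2.75, still need 1.0 mg).
Take 1.667 servings of salmon: +1.0 mg iron for $3.58 (total $6.33, still need 0.0 mg).
Filling from the cheapest source first is optimal under one linear minimum: $6.33.

$6.33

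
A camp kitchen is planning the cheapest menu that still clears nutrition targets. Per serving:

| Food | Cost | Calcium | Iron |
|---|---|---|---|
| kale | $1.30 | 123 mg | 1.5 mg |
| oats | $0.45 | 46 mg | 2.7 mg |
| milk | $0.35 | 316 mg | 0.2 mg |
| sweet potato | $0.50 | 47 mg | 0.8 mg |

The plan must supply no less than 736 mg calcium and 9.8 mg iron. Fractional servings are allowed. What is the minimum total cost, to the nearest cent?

For a min-cost LP with two ≥-constraints, a basic feasible solution has at most two positive variables.
kale only: max(736/123, 9.8/1.5) = 6.533 servings → $8.49.
oats only: max(736/46, 9.8/2.7) = 16 servings → $7.20.
milk only: max(736/316, 9.8/0.2) = 49 servings → $17.15.
sweet potato only: max(736/47, 9.8/0.8) = 15.66 servings → $7.83.
kale + oats with both tight: 5.84 servings and 0.3854 servings → $7.76.
kale + milk: intersection lies outside the first quadrant.
kale + sweet potato with both tight: 4.595 servings and 3.634 servings → $7.79.
oats + milk with both tight: 3.495 servings and 1.82 servings → $2.21.
oats + sweet potato: the both-tight solution has a negative serving — not a feasible corner.
milk + sweet potato with both tight: 0.5267 servings and 12.12 servings → $6.24.
The minimum over all feasible corners is $2.21.

$2.21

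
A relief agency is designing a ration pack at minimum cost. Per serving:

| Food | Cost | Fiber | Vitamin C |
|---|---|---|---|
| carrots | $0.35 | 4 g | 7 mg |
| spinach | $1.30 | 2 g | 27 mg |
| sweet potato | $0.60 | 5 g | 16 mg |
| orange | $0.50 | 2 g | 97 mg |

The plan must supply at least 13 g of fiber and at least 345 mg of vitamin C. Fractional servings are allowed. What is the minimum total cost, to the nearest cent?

An LP optimum is at a vertex; with two nutrient constraints at most two foods are used. Check each candidate.
carrots only: max(13/4, 345/7) = 49.29 servings → $17.25.
spinach only: max(13/2, 345/27) = 12.78 servings → $16.61.
sweet potato only: max(13/5, 345/16) = 21.56 servings → $12.94.
orange only: max(13/2, 345/97) = 6.5 servings → $3.25.
carrots + spinach: intersection lies outside the first quadrant.
carrots + sweet potato with both targets exact would need a negative amount; discard.
carrots + orange with both tight: 1.527 servings and 3.447 servings → $2.26.
spinach + sweet potato with both targets exact would need a negative amount; discard.
spinach + orange with both tight: 4.079 servings and 2.421 servings → $6.51.
sweet potato + orange with both tight: 1.26 servings and 3.349 servings → $2.43.
Cheapest feasible corner: $2.26.

$2.26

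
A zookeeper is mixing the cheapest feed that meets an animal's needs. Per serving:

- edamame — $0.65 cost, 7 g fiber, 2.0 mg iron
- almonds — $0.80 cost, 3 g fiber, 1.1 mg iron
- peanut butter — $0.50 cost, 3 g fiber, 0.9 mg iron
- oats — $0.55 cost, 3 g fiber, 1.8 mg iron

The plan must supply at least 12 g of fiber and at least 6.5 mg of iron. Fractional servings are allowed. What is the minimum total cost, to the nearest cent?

$2.00

edamame only: max(12/7, 6.5/2.0) = 3.25 servings → $2.11.
almonds only: max(12/3, 6.5/1.1) = 5.909 servings → $4.73.
peanut butter only: max(12/3, 6.5/0.9) = 7.222 servings → $3.61.
oats only: max(12/3, 6.5/1.8) = 4 servings → $2.20.
edamame + almonds: intersection lies outside the first quadrant.
edamame + peanut butter: intersection lies outside the first quadrant.
edamame + oats with both tight: 0.3182 servings and 3.258 servings → $2.00.
almonds + peanut butter: the both-tight solution has a negative serving — not a feasible corner.
almonds + oats with both tight: 1 serving and 3 servings → $2.45.
peanut butter + oats with both tight: 0.7778 servings and 3.222 servings → $2.16.
Cheapest feasible corner: $2.00.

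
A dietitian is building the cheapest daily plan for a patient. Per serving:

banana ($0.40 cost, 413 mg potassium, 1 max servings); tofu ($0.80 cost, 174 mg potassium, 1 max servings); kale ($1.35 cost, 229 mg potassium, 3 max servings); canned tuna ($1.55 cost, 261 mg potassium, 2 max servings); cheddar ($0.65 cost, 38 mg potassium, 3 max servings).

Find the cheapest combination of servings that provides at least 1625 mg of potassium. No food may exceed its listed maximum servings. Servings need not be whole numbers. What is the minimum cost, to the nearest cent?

$7.33

Cost per mg of potassium: banana $0.0010, tofu $0.0046, kale $0.0059, canned tuna $0.0059, cheddar $0.0171.
Take 1 serving of banana: +413.0 mg potassium for $0.40 (total $0.40, still need 1212.0 mg).
Take 1 serving of tofu: +174.0 mg potassium for $0.80 (total $1.20, still need 1038.0 mg).
Take 3 servings of kale: +687.0 mg potassium for $4.05 (total $5.25, still need 351.0 mg).
Take 1.345 servings of canned tuna: +351.0 mg potassium for $2.08 (total $7.33, still need 0.0 mg).
Greedy by cheapest-per-mg is optimal for a single linear constraint, so the minimum cost is $7.33.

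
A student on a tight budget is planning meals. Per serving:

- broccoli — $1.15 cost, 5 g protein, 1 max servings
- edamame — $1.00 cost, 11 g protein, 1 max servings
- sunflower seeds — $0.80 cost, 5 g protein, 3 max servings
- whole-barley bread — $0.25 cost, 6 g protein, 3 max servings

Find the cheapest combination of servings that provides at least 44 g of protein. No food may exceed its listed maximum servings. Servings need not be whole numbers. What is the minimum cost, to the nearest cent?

Cost per g of protein: whole-barley bread $0.0417, edamame $0.0909, sunflower seeds $0.1600, broccoli $0.2300.
Take 3 servings of whole-barley bread: +18.0 g protein for $0.75 (total $0.75, still need 26.0 g).
Take 1 serving of edamame: +11.0 g protein for $1.00 (total $1.75, still need 15.0 g).
Take 3 servings of sunflower seeds: +15.0 g protein for $2.40 (total $4.15, still need 0.0 g).
Greedy by cheapest-per-g is optimal for a single linear constraint, so the minimum cost is $4.15.

$4.15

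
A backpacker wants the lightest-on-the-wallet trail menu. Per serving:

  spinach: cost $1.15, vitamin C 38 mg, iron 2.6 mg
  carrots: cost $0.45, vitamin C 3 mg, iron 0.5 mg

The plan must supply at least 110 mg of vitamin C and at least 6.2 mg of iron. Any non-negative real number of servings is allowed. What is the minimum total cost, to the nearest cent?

$3.33

At the optimum either one food covers both requirements or two foods hit both targets exactly; no other combination can be cheaper.
spinach only: max(110/38, 6.2/2.6) = 2.895 servings → $3.33.
carrots only: max(110/3, 6.2/0.5) = 36.67 servings → $16.50.
spinach + carrots with both targets exact would need a negative amount; discard.
So the least-cost plan costs $3.33.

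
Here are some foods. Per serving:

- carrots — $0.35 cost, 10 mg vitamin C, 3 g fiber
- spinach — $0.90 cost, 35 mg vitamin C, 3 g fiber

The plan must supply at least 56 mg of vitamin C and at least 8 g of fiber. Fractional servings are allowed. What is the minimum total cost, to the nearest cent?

$1.58

Two binding constraints pin down two serving amounts, so the optimal mix uses at most two foods. The candidates are each food alone (scaled to the tighter of vitamin C/fiber) and each pair with both constraints tight.
carrots only: max(56/10, 8/3) = 5.6 servings → $1.96.
spinach only: max(56/35, 8/3) = 2.667 servings → $2.40.
carrots + spinach with both tight: 1.493 servings and 1.173 servings → $1.58.
The minimum over all feasible corners is $1.58.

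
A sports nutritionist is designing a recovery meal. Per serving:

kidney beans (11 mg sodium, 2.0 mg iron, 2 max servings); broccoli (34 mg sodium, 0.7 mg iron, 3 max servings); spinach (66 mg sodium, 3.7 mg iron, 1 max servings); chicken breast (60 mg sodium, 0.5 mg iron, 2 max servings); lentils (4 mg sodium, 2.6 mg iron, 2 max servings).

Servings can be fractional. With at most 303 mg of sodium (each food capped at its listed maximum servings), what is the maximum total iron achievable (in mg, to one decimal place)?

15.9 mg

Iron per mg sodium: lentils 0.65, kidney beans 0.1818, spinach 0.05606, broccoli 0.02059, chicken breast 0.008333.
Take 2 servings of lentils: uses 8 mg sodium, +5.2 mg iron (running total 5.2 mg).
Take 2 servings of kidney beans: uses 22 mg sodium, +4.0 mg iron (running total 9.2 mg).
Take 1 serving of spinach: uses 66 mg sodium, +3.7 mg iron (running total 12.9 mg).
Take 3 servings of broccoli: uses 102 mg sodium, +2.1 mg iron (running total 15.0 mg).
Take 1.75 servings of chicken breast: uses 105 mg sodium, +0.9 mg iron (running total 15.9 mg).
Filling greedily by iron-per-mg sodium is optimal for one linear limit, giving 15.9 mg.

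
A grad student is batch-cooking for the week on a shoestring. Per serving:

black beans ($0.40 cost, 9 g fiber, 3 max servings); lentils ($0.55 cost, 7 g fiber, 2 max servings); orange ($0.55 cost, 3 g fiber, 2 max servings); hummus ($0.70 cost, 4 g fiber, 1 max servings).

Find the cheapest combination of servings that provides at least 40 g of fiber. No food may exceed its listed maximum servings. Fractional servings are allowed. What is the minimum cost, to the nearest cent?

Cost per g of fiber: black beans $0.0444, lentils $0.0786, hummus $0.1750, orange $0.1833.
Take 3 servings of black beans: +27.0 g fiber for $1.20 (total $1.20, still need 13.0 g).
Take 1.857 servings of lentils: +13.0 g fiber for $1.02 (total $2.22, still need 0.0 g).
Greedy by cheapest-per-g is optimal for a single linear constraint, so the minimum cost is $2.22.

$2.22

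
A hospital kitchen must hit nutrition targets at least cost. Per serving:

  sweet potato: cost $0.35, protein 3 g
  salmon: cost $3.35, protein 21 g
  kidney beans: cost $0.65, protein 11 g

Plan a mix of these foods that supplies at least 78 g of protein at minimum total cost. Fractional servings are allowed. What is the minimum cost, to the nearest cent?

$4.61

Cost per g of protein: kidney beans $0.0591, sweet potato $0.1167, salmon $0.1595.
With no serving limits, use only kidney beans: 78 g / 11 g = 7.091 servings × $0.65 = $4.61.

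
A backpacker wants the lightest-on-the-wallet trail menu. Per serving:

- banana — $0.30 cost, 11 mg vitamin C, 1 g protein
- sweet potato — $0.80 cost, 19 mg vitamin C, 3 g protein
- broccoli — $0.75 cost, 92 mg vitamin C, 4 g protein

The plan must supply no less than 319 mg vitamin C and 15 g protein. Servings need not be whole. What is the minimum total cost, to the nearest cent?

$2.81

Check every corner: each single food scaled to meet both minima, and each pair solved so both constraints bind.
banana only: max(319/11, 15/1) = 29 servings → $8.70.
sweet potato only: max(319/19, 15/3) = 16.79 servings → $13.43.
broccoli only: max(319/92, 15/4) = 3.75 servings → $2.81.
banana + sweet potato: the both-tight solution has a negative serving — not a feasible corner.
banana + broccoli with both tight: 2.167 servings and 3.208 servings → $3.06.
sweet potato + broccoli with both tight: 0.52 servings and 3.36 servings → $2.94.
Cheapest feasible corner: $2.81.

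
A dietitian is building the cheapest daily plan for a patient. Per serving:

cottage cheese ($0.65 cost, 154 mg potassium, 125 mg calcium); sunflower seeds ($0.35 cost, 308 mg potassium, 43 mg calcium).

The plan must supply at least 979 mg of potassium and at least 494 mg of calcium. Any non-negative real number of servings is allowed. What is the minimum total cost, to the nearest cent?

$2.75

Minimising a linear cost over {potassium ≥ 979, calcium ≥ 494, servings ≥ 0} — the optimum is at a vertex, using one or two foods.
cottage cheese only: max(979/154, 494/125) = 6.357 servings → $4.13.
sunflower seeds only: max(979/308, 494/43) = 11.49 servings → $4.02.
cottage cheese + sunflower seeds with both tight: 3.452 servings and 1.452 servings → $2.75.
Cheapest feasible corner: $2.75.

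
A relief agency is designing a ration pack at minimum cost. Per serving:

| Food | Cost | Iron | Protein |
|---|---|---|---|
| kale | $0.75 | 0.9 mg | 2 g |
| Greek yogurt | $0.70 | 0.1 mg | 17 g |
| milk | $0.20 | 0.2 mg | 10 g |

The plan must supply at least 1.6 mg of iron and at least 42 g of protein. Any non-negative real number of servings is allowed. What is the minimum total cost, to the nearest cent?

This is a tiny linear program; its minimum lies at a vertex of the feasible set. List the vertices and price them.
kale only: max(1.6/0.9, 42/2) = 21 servings → $15.75.
Greek yogurt only: max(1.6/0.1, 42/17) = 16 servings → $11.20.
milk only: max(1.6/0.2, 42/10) = 8 servings → $1.60.
kale + Greek yogurt with both tight: 1.523 servings and 2.291 servings → $2.75.
kale + milk with both tight: 0.8837 servings and 4.023 servings → $1.47.
Greek yogurt + milk: intersection lies outside the first quadrant.
The minimum over all feasible corners is $1.47.

$1.47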